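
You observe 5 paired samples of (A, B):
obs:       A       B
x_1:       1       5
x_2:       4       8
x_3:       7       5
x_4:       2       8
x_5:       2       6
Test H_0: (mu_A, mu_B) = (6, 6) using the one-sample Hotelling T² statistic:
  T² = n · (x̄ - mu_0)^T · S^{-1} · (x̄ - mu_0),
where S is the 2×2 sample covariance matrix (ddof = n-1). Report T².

Step 1 — sample mean vector:
  mean(A) = (1 + 4 + 7 + 2 + 2) / 5 = 16/5 = 3.2
  mean(B) = (5 + 8 + 5 + 8 + 6) / 5 = 32/5 = 6.4
  x̄ = (3.2, 6.4),  deviation x̄ - mu_0 = (3.2, 6.4) - (6, 6) = (-2.8, 0.4).

Step 2 — sample covariance matrix, S[i,j] = (1/(n-1)) · Σ_k (x_{k,i} - mean_i) · (x_{k,j} - mean_j), divisor n-1 = 4:
  S[A,A] = ((-2.2)·(-2.2) + (0.8)·(0.8) + (3.8)·(3.8) + (-1.2)·(-1.2) + (-1.2)·(-1.2)) / 4 = 22.8/4 = 5.7
  S[A,B] = ((-2.2)·(-1.4) + (0.8)·(1.6) + (3.8)·(-1.4) + (-1.2)·(1.6) + (-1.2)·(-0.4)) / 4 = -2.4/4 = -0.6
  S[B,B] = ((-1.4)·(-1.4) + (1.6)·(1.6) + (-1.4)·(-1.4) + (1.6)·(1.6) + (-0.4)·(-0.4)) / 4 = 9.2/4 = 2.3
  S = [[5.7, -0.6],
 [-0.6, 2.3]].

Step 3 — invert S. det(S) = 5.7·2.3 - (-0.6)² = 12.75.
  S^{-1} = (1/det) · [[d, -b], [-b, a]] = [[0.1804, 0.0471],
 [0.0471, 0.4471]].

Step 4 — quadratic form (x̄ - mu_0)^T · S^{-1} · (x̄ - mu_0):
  S^{-1} · (x̄ - mu_0) = (-0.4863, 0.0471),
  (x̄ - mu_0)^T · [...] = (-2.8)·(-0.4863) + (0.4)·(0.0471) = 1.3804.

Step 5 — scale by n: T² = 5 · 1.3804 = 6.902.

T² ≈ 6.902


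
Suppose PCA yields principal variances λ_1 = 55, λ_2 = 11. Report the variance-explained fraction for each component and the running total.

Step 1 — total variance = trace(Sigma) = Σ λ_i = 55 + 11 = 66.

Step 2 — fraction explained by component i = λ_i / Σ λ:
  PC1: 55/66 = 0.8333
  PC2: 11/66 = 0.1667

Step 3 — cumulative fraction after k components = (λ_1 + ... + λ_k) / Σ λ:
  k = 1: 55/66 = 0.8333
  k = 2: (55 + 11)/66 = 66/66 = 1

Summary (fraction, with percent):

explained: PC1 0.8333 (83.33%), PC2 0.1667 (16.67%);  cumulative: 0.8333, 1


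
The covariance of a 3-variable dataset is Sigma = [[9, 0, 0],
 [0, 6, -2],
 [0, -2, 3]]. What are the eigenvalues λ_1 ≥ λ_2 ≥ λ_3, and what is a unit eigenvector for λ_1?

Step 1 — characteristic polynomial p(λ) = det(λI - Sigma) = λ³ - tr·λ² + c_1·λ - det, where tr = trace, c_1 = sum of the principal 2×2 minors, det = det(Sigma):
  tr = 9 + 6 + 3 = 18,
  c_1 = (9·6 - (0)²) + (9·3 - (0)²) + (6·3 - (-2)²) = 54 + 27 + 14 = 95,
  det = 9·(6·3 - (-2)²) - (0)·((0)·3 - (-2)·(0)) + (0)·((0)·(-2) - 6·(0)) = 9·(14) - (0)·(0) + (0)·(0) = 126.
  So p(λ) = λ³ - 18λ² + 95λ - 126.
Step 2 — look for an integer root (rational root theorem: any rational root is an integer divisor of 126). Testing λ = 2:
  p(2) = 8 - 72 + 190 - 126 = 0  ✓
  Dividing out (λ - 2): p(λ) = (λ - 2)(λ² - 16λ + 63).
Step 3 — remaining eigenvalues from the quadratic λ² - 16λ + 63 = 0:
  Δ = 16² - 4·63 = 256 - 252 = 4,  λ = (16 ± √4)/2 = (16 ± 2)/2 = 9 or 7.
  Sorted: λ_1 = 9,  λ_2 = 7,  λ_3 = 2  (check: sum = 18 = tr ✓).

Step 4 — unit eigenvector for λ_1 = 9: v spans the null space of (Sigma - λ_1 I), whose rows are
  r_1 = (0, 0, 0),  r_2 = (0, -3, -2),  r_3 = (0, -2, -6).
  v is orthogonal to every row, so take v ∝ r_2 × r_3 = ((-3)·(-6) - (-2)·(-2), (-2)·(0) - (0)·(-6), (0)·(-2) - (-3)·(0)) = (14, 0, 0).
  Rescale (divide by 14): u = (1, 0, 0).
  ||u|| = √((1)² + (0)² + (0)²) = √(1) = 1,  v_1 = u/||u|| ≈ (1, 0, 0) (||v_1|| = 1).

λ_1 = 9,  λ_2 = 7,  λ_3 = 2;  v_1 ≈ (1, 0, 0)


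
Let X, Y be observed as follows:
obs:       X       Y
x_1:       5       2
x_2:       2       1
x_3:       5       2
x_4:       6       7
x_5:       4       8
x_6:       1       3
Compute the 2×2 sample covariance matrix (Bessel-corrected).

Step 1 — column means:
  mean(X) = (5 + 2 + 5 + 6 + 4 + 1) / 6 = 23/6 = 3.8333
  mean(Y) = (2 + 1 + 2 + 7 + 8 + 3) / 6 = 23/6 = 3.8333

Step 2 — sample covariance S[i,j] = (1/(n-1)) · Σ_k (x_{k,i} - mean_i) · (x_{k,j} - mean_j), with n-1 = 5.
  S[X,X] = ((1.1667)·(1.1667) + (-1.8333)·(-1.8333) + (1.1667)·(1.1667) + (2.1667)·(2.1667) + (0.1667)·(0.1667) + (-2.8333)·(-2.8333)) / 5 = 18.8333/5 = 3.7667
  S[X,Y] = ((1.1667)·(-1.8333) + (-1.8333)·(-2.8333) + (1.1667)·(-1.8333) + (2.1667)·(3.1667) + (0.1667)·(4.1667) + (-2.8333)·(-0.8333)) / 5 = 10.8333/5 = 2.1667
  S[Y,Y] = ((-1.8333)·(-1.8333) + (-2.8333)·(-2.8333) + (-1.8333)·(-1.8333) + (3.1667)·(3.1667) + (4.1667)·(4.1667) + (-0.8333)·(-0.8333)) / 5 = 42.8333/5 = 8.5667

S is symmetric (S[j,i] = S[i,j]). Assembling:

S = [[3.7667, 2.1667],
 [2.1667, 8.5667]]


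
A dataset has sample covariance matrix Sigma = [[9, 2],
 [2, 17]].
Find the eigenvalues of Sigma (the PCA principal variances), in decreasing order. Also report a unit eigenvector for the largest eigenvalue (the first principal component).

Step 1 — characteristic polynomial of 2×2 Sigma:
  det(Sigma - λI) = λ² - trace · λ + det = 0.
  trace = 9 + 17 = 26, det = 9·17 - (2)² = 149.
Step 2 — discriminant:
  Δ = trace² - 4·det = 676 - 596 = 80.
Step 3 — eigenvalues:
  λ = (trace ± √Δ)/2 = (26 ± 8.9443)/2,
  λ_1 = 17.4721,  λ_2 = 8.5279.

Step 4 — unit eigenvector for λ_1: solve (Sigma - λ_1 I)v = 0. First row:
  (9 - 17.4721)·v_x + (2)·v_y = 0, i.e. (-8.4721)·v_x + (2)·v_y = 0,
  so v ∝ (b, λ_1 - a) = (2, 8.4721) = u.
  ||u|| = √((2)² + (8.4721)²) = √(75.7771) ≈ 8.705,
  v_1 = u/||u|| ≈ (0.2298, 0.9732) (||v_1|| = 1).

λ_1 = 17.4721,  λ_2 = 8.5279;  v_1 ≈ (0.2298, 0.9732)


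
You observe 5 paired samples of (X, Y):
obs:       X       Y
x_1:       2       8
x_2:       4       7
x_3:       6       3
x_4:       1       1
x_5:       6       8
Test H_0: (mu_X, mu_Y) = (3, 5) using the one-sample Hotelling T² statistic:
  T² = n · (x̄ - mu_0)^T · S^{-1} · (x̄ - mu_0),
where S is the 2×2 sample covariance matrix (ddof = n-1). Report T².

Step 1 — sample mean vector:
  mean(X) = (2 + 4 + 6 + 1 + 6) / 5 = 19/5 = 3.8
  mean(Y) = (8 + 7 + 3 + 1 + 8) / 5 = 27/5 = 5.4
  x̄ = (3.8, 5.4),  deviation x̄ - mu_0 = (3.8, 5.4) - (3, 5) = (0.8, 0.4).

Step 2 — sample covariance matrix, S[i,j] = (1/(n-1)) · Σ_k (x_{k,i} - mean_i) · (x_{k,j} - mean_j), divisor n-1 = 4:
  S[X,X] = ((-1.8)·(-1.8) + (0.2)·(0.2) + (2.2)·(2.2) + (-2.8)·(-2.8) + (2.2)·(2.2)) / 4 = 20.8/4 = 5.2
  S[X,Y] = ((-1.8)·(2.6) + (0.2)·(1.6) + (2.2)·(-2.4) + (-2.8)·(-4.4) + (2.2)·(2.6)) / 4 = 8.4/4 = 2.1
  S[Y,Y] = ((2.6)·(2.6) + (1.6)·(1.6) + (-2.4)·(-2.4) + (-4.4)·(-4.4) + (2.6)·(2.6)) / 4 = 41.2/4 = 10.3
  S = [[5.2, 2.1],
 [2.1, 10.3]].

Step 3 — invert S. det(S) = 5.2·10.3 - (2.1)² = 49.15.
  S^{-1} = (1/det) · [[d, -b], [-b, a]] = [[0.2096, -0.0427],
 [-0.0427, 0.1058]].

Step 4 — quadratic form (x̄ - mu_0)^T · S^{-1} · (x̄ - mu_0):
  S^{-1} · (x̄ - mu_0) = (0.1506, 0.0081),
  (x̄ - mu_0)^T · [...] = (0.8)·(0.1506) + (0.4)·(0.0081) = 0.1237.

Step 5 — scale by n: T² = 5 · 0.1237 = 0.6185.

T² ≈ 0.6185


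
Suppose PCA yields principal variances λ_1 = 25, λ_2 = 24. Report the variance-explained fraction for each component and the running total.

Step 1 — total variance = trace(Sigma) = Σ λ_i = 25 + 24 = 49.

Step 2 — fraction explained by component i = λ_i / Σ λ:
  PC1: 25/49 = 0.5102
  PC2: 24/49 = 0.4898

Step 3 — cumulative fraction after k components = (λ_1 + ... + λ_k) / Σ λ:
  k = 1: 25/49 = 0.5102
  k = 2: (25 + 24)/49 = 49/49 = 1

Summary (fraction, with percent):

explained: PC1 0.5102 (51.02%), PC2 0.4898 (48.98%);  cumulative: 0.5102, 1


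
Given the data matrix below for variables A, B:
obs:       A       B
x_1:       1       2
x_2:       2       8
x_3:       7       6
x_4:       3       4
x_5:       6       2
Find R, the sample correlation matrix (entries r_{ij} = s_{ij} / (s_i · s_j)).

Step 1 — column means:
  mean(A) = (1 + 2 + 7 + 3 + 6) / 5 = 19/5 = 3.8
  mean(B) = (2 + 8 + 6 + 4 + 2) / 5 = 22/5 = 4.4

Step 2 — sample variances and covariances s[i,j] = (1/(n-1)) · Σ_k (x_{k,i} - mean_i) · (x_{k,j} - mean_j), with n-1 = 4:
  s[A,A] = ((-2.8)·(-2.8) + (-1.8)·(-1.8) + (3.2)·(3.2) + (-0.8)·(-0.8) + (2.2)·(2.2)) / 4 = 26.8/4 = 6.7
  s[A,B] = ((-2.8)·(-2.4) + (-1.8)·(3.6) + (3.2)·(1.6) + (-0.8)·(-0.4) + (2.2)·(-2.4)) / 4 = 0.4/4 = 0.1
  s[B,B] = ((-2.4)·(-2.4) + (3.6)·(3.6) + (1.6)·(1.6) + (-0.4)·(-0.4) + (-2.4)·(-2.4)) / 4 = 27.2/4 = 6.8
  Sample standard deviations s_i = √(s[i,i]):
  s(A) = √(6.7) = 2.5884
  s(B) = √(6.8) = 2.6077

Step 3 — r_{ij} = s_{ij} / (s_i · s_j):
  r[A,A] = 1 (diagonal).
  r[A,B] = 0.1 / (2.5884 · 2.6077) = 0.1 / 6.7498 = 0.0148
  r[B,B] = 1 (diagonal).

R is symmetric with unit diagonal. Assembling:

R = [[1, 0.0148],
 [0.0148, 1]]


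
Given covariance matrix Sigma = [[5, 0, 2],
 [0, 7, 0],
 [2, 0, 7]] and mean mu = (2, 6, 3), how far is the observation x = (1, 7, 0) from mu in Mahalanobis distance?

Step 1 — centre the observation: (x - mu) = (-1, 1, -3).

Step 2 — invert Sigma (cofactor / det for 3×3, or solve directly):
  Sigma^{-1} = [[0.2258, 0, -0.0645],
 [0, 0.1429, 0],
 [-0.0645, 0, 0.1613]].

Step 3 — form the quadratic (x - mu)^T · Sigma^{-1} · (x - mu):
  Sigma^{-1} · (x - mu) = (-0.0323, 0.1429, -0.4194).
  (x - mu)^T · [Sigma^{-1} · (x - mu)] = (-1)·(-0.0323) + (1)·(0.1429) + (-3)·(-0.4194) = 1.4332.

Step 4 — take square root: d = √(1.4332) ≈ 1.1972.

d(x, mu) = √(1.4332) ≈ 1.1972


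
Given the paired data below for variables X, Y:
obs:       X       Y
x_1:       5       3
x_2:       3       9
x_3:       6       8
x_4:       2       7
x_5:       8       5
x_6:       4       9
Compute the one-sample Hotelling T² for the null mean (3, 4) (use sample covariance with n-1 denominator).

Step 1 — sample mean vector:
  mean(X) = (5 + 3 + 6 + 2 + 8 + 4) / 6 = 28/6 = 4.6667
  mean(Y) = (3 + 9 + 8 + 7 + 5 + 9) / 6 = 41/6 = 6.8333
  x̄ = (4.6667, 6.8333),  deviation x̄ - mu_0 = (4.6667, 6.8333) - (3, 4) = (1.6667, 2.8333).

Step 2 — sample covariance matrix, S[i,j] = (1/(n-1)) · Σ_k (x_{k,i} - mean_i) · (x_{k,j} - mean_j), divisor n-1 = 5:
  S[X,X] = ((0.3333)·(0.3333) + (-1.6667)·(-1.6667) + (1.3333)·(1.3333) + (-2.6667)·(-2.6667) + (3.3333)·(3.3333) + (-0.6667)·(-0.6667)) / 5 = 23.3333/5 = 4.6667
  S[X,Y] = ((0.3333)·(-3.8333) + (-1.6667)·(2.1667) + (1.3333)·(1.1667) + (-2.6667)·(0.1667) + (3.3333)·(-1.8333) + (-0.6667)·(2.1667)) / 5 = -11.3333/5 = -2.2667
  S[Y,Y] = ((-3.8333)·(-3.8333) + (2.1667)·(2.1667) + (1.1667)·(1.1667) + (0.1667)·(0.1667) + (-1.8333)·(-1.8333) + (2.1667)·(2.1667)) / 5 = 28.8333/5 = 5.7667
  S = [[4.6667, -2.2667],
 [-2.2667, 5.7667]].

Step 3 — invert S. det(S) = 4.6667·5.7667 - (-2.2667)² = 21.7733.
  S^{-1} = (1/det) · [[d, -b], [-b, a]] = [[0.2648, 0.1041],
 [0.1041, 0.2143]].

Step 4 — quadratic form (x̄ - mu_0)^T · S^{-1} · (x̄ - mu_0):
  S^{-1} · (x̄ - mu_0) = (0.7364, 0.7808),
  (x̄ - mu_0)^T · [...] = (1.6667)·(0.7364) + (2.8333)·(0.7808) = 3.4395.

Step 5 — scale by n: T² = 6 · 3.4395 = 20.6369.

T² ≈ 20.6369


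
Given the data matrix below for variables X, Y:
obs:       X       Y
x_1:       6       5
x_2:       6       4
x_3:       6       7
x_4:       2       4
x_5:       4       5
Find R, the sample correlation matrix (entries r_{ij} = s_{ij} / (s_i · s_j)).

Step 1 — column means:
  mean(X) = (6 + 6 + 6 + 2 + 4) / 5 = 24/5 = 4.8
  mean(Y) = (5 + 4 + 7 + 4 + 5) / 5 = 25/5 = 5

Step 2 — sample variances and covariances s[i,j] = (1/(n-1)) · Σ_k (x_{k,i} - mean_i) · (x_{k,j} - mean_j), with n-1 = 4:
  s[X,X] = ((1.2)·(1.2) + (1.2)·(1.2) + (1.2)·(1.2) + (-2.8)·(-2.8) + (-0.8)·(-0.8)) / 4 = 12.8/4 = 3.2
  s[X,Y] = ((1.2)·(0) + (1.2)·(-1) + (1.2)·(2) + (-2.8)·(-1) + (-0.8)·(0)) / 4 = 4/4 = 1
  s[Y,Y] = ((0)·(0) + (-1)·(-1) + (2)·(2) + (-1)·(-1) + (0)·(0)) / 4 = 6/4 = 1.5
  Sample standard deviations s_i = √(s[i,i]):
  s(X) = √(3.2) = 1.7889
  s(Y) = √(1.5) = 1.2247

Step 3 — r_{ij} = s_{ij} / (s_i · s_j):
  r[X,X] = 1 (diagonal).
  r[X,Y] = 1 / (1.7889 · 1.2247) = 1 / 2.1909 = 0.4564
  r[Y,Y] = 1 (diagonal).

R is symmetric with unit diagonal. Assembling:

R = [[1, 0.4564],
 [0.4564, 1]]


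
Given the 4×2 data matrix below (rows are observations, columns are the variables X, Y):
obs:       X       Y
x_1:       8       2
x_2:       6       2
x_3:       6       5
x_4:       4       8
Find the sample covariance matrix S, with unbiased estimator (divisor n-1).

Step 1 — column means:
  mean(X) = (8 + 6 + 6 + 4) / 4 = 24/4 = 6
  mean(Y) = (2 + 2 + 5 + 8) / 4 = 17/4 = 4.25

Step 2 — sample covariance S[i,j] = (1/(n-1)) · Σ_k (x_{k,i} - mean_i) · (x_{k,j} - mean_j), with n-1 = 3.
  S[X,X] = ((2)·(2) + (0)·(0) + (0)·(0) + (-2)·(-2)) / 3 = 8/3 = 2.6667
  S[X,Y] = ((2)·(-2.25) + (0)·(-2.25) + (0)·(0.75) + (-2)·(3.75)) / 3 = -12/3 = -4
  S[Y,Y] = ((-2.25)·(-2.25) + (-2.25)·(-2.25) + (0.75)·(0.75) + (3.75)·(3.75)) / 3 = 24.75/3 = 8.25

S is symmetric (S[j,i] = S[i,j]). Assembling:

S = [[2.6667, -4],
 [-4, 8.25]]


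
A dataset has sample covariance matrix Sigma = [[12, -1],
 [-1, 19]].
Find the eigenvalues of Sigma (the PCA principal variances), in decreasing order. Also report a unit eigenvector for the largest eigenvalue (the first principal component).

Step 1 — characteristic polynomial of 2×2 Sigma:
  det(Sigma - λI) = λ² - trace · λ + det = 0.
  trace = 12 + 19 = 31, det = 12·19 - (-1)² = 227.
Step 2 — discriminant:
  Δ = trace² - 4·det = 961 - 908 = 53.
Step 3 — eigenvalues:
  λ = (trace ± √Δ)/2 = (31 ± 7.2801)/2,
  λ_1 = 19.1401,  λ_2 = 11.8599.

Step 4 — unit eigenvector for λ_1: solve (Sigma - λ_1 I)v = 0. First row:
  (12 - 19.1401)·v_x + (-1)·v_y = 0, i.e. (-7.1401)·v_x + (-1)·v_y = 0,
  so v ∝ (b, λ_1 - a) = (-1, 7.1401); multiply by -1 so the first entry is positive: u = (1, -7.1401).
  ||u|| = √((1)² + (-7.1401)²) = √(51.9804) ≈ 7.2097,
  v_1 = u/||u|| ≈ (0.1387, -0.9903) (||v_1|| = 1).

λ_1 = 19.1401,  λ_2 = 11.8599;  v_1 ≈ (0.1387, -0.9903)


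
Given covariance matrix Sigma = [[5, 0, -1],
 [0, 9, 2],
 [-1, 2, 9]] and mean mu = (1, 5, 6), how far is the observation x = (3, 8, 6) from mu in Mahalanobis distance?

Step 1 — centre the observation: (x - mu) = (2, 3, 0).

Step 2 — invert Sigma (cofactor / det for 3×3, or solve directly):
  Sigma^{-1} = [[0.2048, -0.0053, 0.0239],
 [-0.0053, 0.117, -0.0266],
 [0.0239, -0.0266, 0.1197]].

Step 3 — form the quadratic (x - mu)^T · Sigma^{-1} · (x - mu):
  Sigma^{-1} · (x - mu) = (0.3936, 0.3404, -0.0319).
  (x - mu)^T · [Sigma^{-1} · (x - mu)] = (2)·(0.3936) + (3)·(0.3404) + (0)·(-0.0319) = 1.8085.

Step 4 — take square root: d = √(1.8085) ≈ 1.3448.

d(x, mu) = √(1.8085) ≈ 1.3448


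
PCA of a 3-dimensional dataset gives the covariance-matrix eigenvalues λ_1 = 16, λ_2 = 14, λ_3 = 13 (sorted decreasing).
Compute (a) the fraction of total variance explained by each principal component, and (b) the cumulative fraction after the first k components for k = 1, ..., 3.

Step 1 — total variance = trace(Sigma) = Σ λ_i = 16 + 14 + 13 = 43.

Step 2 — fraction explained by component i = λ_i / Σ λ:
  PC1: 16/43 = 0.3721
  PC2: 14/43 = 0.3256
  PC3: 13/43 = 0.3023

Step 3 — cumulative fraction after k components = (λ_1 + ... + λ_k) / Σ λ:
  k = 1: 16/43 = 0.3721
  k = 2: (16 + 14)/43 = 30/43 = 0.6977
  k = 3: (16 + 14 + 13)/43 = 43/43 = 1

Summary (fraction, with percent):

explained: PC1 0.3721 (37.21%), PC2 0.3256 (32.56%), PC3 0.3023 (30.23%);  cumulative: 0.3721, 0.6977, 1


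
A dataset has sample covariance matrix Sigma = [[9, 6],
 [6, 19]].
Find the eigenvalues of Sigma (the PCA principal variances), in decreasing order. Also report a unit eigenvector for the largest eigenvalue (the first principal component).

Step 1 — characteristic polynomial of 2×2 Sigma:
  det(Sigma - λI) = λ² - trace · λ + det = 0.
  trace = 9 + 19 = 28, det = 9·19 - (6)² = 135.
Step 2 — discriminant:
  Δ = trace² - 4·det = 784 - 540 = 244.
Step 3 — eigenvalues:
  λ = (trace ± √Δ)/2 = (28 ± 15.6205)/2,
  λ_1 = 21.8102,  λ_2 = 6.1898.

Step 4 — unit eigenvector for λ_1: solve (Sigma - λ_1 I)v = 0. First row:
  (9 - 21.8102)·v_x + (6)·v_y = 0, i.e. (-12.8102)·v_x + (6)·v_y = 0,
  so v ∝ (b, λ_1 - a) = (6, 12.8102) = u.
  ||u|| = √((6)² + (12.8102)²) = √(200.1025) ≈ 14.1458,
  v_1 = u/||u|| ≈ (0.4242, 0.9056) (||v_1|| = 1).

λ_1 = 21.8102,  λ_2 = 6.1898;  v_1 ≈ (0.4242, 0.9056)


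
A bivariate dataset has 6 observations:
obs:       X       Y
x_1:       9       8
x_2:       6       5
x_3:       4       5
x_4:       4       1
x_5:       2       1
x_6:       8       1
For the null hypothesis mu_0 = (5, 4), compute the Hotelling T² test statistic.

Step 1 — sample mean vector:
  mean(X) = (9 + 6 + 4 + 4 + 2 + 8) / 6 = 33/6 = 5.5
  mean(Y) = (8 + 5 + 5 + 1 + 1 + 1) / 6 = 21/6 = 3.5
  x̄ = (5.5, 3.5),  deviation x̄ - mu_0 = (5.5, 3.5) - (5, 4) = (0.5, -0.5).

Step 2 — sample covariance matrix, S[i,j] = (1/(n-1)) · Σ_k (x_{k,i} - mean_i) · (x_{k,j} - mean_j), divisor n-1 = 5:
  S[X,X] = ((3.5)·(3.5) + (0.5)·(0.5) + (-1.5)·(-1.5) + (-1.5)·(-1.5) + (-3.5)·(-3.5) + (2.5)·(2.5)) / 5 = 35.5/5 = 7.1
  S[X,Y] = ((3.5)·(4.5) + (0.5)·(1.5) + (-1.5)·(1.5) + (-1.5)·(-2.5) + (-3.5)·(-2.5) + (2.5)·(-2.5)) / 5 = 20.5/5 = 4.1
  S[Y,Y] = ((4.5)·(4.5) + (1.5)·(1.5) + (1.5)·(1.5) + (-2.5)·(-2.5) + (-2.5)·(-2.5) + (-2.5)·(-2.5)) / 5 = 43.5/5 = 8.7
  S = [[7.1, 4.1],
 [4.1, 8.7]].

Step 3 — invert S. det(S) = 7.1·8.7 - (4.1)² = 44.96.
  S^{-1} = (1/det) · [[d, -b], [-b, a]] = [[0.1935, -0.0912],
 [-0.0912, 0.1579]].

Step 4 — quadratic form (x̄ - mu_0)^T · S^{-1} · (x̄ - mu_0):
  S^{-1} · (x̄ - mu_0) = (0.1423, -0.1246),
  (x̄ - mu_0)^T · [...] = (0.5)·(0.1423) + (-0.5)·(-0.1246) = 0.1335.

Step 5 — scale by n: T² = 6 · 0.1335 = 0.8007.

T² ≈ 0.8007


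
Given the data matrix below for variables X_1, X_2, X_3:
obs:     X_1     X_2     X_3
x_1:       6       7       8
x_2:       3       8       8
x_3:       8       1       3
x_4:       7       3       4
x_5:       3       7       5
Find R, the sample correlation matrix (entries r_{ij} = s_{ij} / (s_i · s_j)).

Step 1 — column means:
  mean(X_1) = (6 + 3 + 8 + 7 + 3) / 5 = 27/5 = 5.4
  mean(X_2) = (7 + 8 + 1 + 3 + 7) / 5 = 26/5 = 5.2
  mean(X_3) = (8 + 8 + 3 + 4 + 5) / 5 = 28/5 = 5.6

Step 2 — sample variances and covariances s[i,j] = (1/(n-1)) · Σ_k (x_{k,i} - mean_i) · (x_{k,j} - mean_j), with n-1 = 4:
  s[X_1,X_1] = ((0.6)·(0.6) + (-2.4)·(-2.4) + (2.6)·(2.6) + (1.6)·(1.6) + (-2.4)·(-2.4)) / 4 = 21.2/4 = 5.3
  s[X_1,X_2] = ((0.6)·(1.8) + (-2.4)·(2.8) + (2.6)·(-4.2) + (1.6)·(-2.2) + (-2.4)·(1.8)) / 4 = -24.4/4 = -6.1
  s[X_1,X_3] = ((0.6)·(2.4) + (-2.4)·(2.4) + (2.6)·(-2.6) + (1.6)·(-1.6) + (-2.4)·(-0.6)) / 4 = -12.2/4 = -3.05
  s[X_2,X_2] = ((1.8)·(1.8) + (2.8)·(2.8) + (-4.2)·(-4.2) + (-2.2)·(-2.2) + (1.8)·(1.8)) / 4 = 36.8/4 = 9.2
  s[X_2,X_3] = ((1.8)·(2.4) + (2.8)·(2.4) + (-4.2)·(-2.6) + (-2.2)·(-1.6) + (1.8)·(-0.6)) / 4 = 24.4/4 = 6.1
  s[X_3,X_3] = ((2.4)·(2.4) + (2.4)·(2.4) + (-2.6)·(-2.6) + (-1.6)·(-1.6) + (-0.6)·(-0.6)) / 4 = 21.2/4 = 5.3
  Sample standard deviations s_i = √(s[i,i]):
  s(X_1) = √(5.3) = 2.3022
  s(X_2) = √(9.2) = 3.0332
  s(X_3) = √(5.3) = 2.3022

Step 3 — r_{ij} = s_{ij} / (s_i · s_j):
  r[X_1,X_1] = 1 (diagonal).
  r[X_1,X_2] = -6.1 / (2.3022 · 3.0332) = -6.1 / 6.9828 = -0.8736
  r[X_1,X_3] = -3.05 / (2.3022 · 2.3022) = -3.05 / 5.3 = -0.5755
  r[X_2,X_2] = 1 (diagonal).
  r[X_2,X_3] = 6.1 / (3.0332 · 2.3022) = 6.1 / 6.9828 = 0.8736
  r[X_3,X_3] = 1 (diagonal).

R is symmetric with unit diagonal. Assembling:

R = [[1, -0.8736, -0.5755],
 [-0.8736, 1, 0.8736],
 [-0.5755, 0.8736, 1]]


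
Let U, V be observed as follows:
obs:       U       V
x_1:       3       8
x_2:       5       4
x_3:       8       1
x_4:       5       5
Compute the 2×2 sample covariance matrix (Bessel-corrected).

Step 1 — column means:
  mean(U) = (3 + 5 + 8 + 5) / 4 = 21/4 = 5.25
  mean(V) = (8 + 4 + 1 + 5) / 4 = 18/4 = 4.5

Step 2 — sample covariance S[i,j] = (1/(n-1)) · Σ_k (x_{k,i} - mean_i) · (x_{k,j} - mean_j), with n-1 = 3.
  S[U,U] = ((-2.25)·(-2.25) + (-0.25)·(-0.25) + (2.75)·(2.75) + (-0.25)·(-0.25)) / 3 = 12.75/3 = 4.25
  S[U,V] = ((-2.25)·(3.5) + (-0.25)·(-0.5) + (2.75)·(-3.5) + (-0.25)·(0.5)) / 3 = -17.5/3 = -5.8333
  S[V,V] = ((3.5)·(3.5) + (-0.5)·(-0.5) + (-3.5)·(-3.5) + (0.5)·(0.5)) / 3 = 25/3 = 8.3333

S is symmetric (S[j,i] = S[i,j]). Assembling:

S = [[4.25, -5.8333],
 [-5.8333, 8.3333]]


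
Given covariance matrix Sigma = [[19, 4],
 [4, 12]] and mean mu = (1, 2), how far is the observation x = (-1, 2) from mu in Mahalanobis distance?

Step 1 — centre the observation: (x - mu) = (-2, 0).

Step 2 — invert Sigma. det(Sigma) = 19·12 - (4)² = 212.
  Sigma^{-1} = (1/det) · [[d, -b], [-b, a]] = [[0.0566, -0.0189],
 [-0.0189, 0.0896]].

Step 3 — form the quadratic (x - mu)^T · Sigma^{-1} · (x - mu):
  Sigma^{-1} · (x - mu) = (-0.1132, 0.0377).
  (x - mu)^T · [Sigma^{-1} · (x - mu)] = (-2)·(-0.1132) + (0)·(0.0377) = 0.2264.

Step 4 — take square root: d = √(0.2264) ≈ 0.4758.

d(x, mu) = √(0.2264) ≈ 0.4758


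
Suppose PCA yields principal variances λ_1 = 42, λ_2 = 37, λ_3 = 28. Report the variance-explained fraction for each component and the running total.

Step 1 — total variance = trace(Sigma) = Σ λ_i = 42 + 37 + 28 = 107.

Step 2 — fraction explained by component i = λ_i / Σ λ:
  PC1: 42/107 = 0.3925
  PC2: 37/107 = 0.3458
  PC3: 28/107 = 0.2617

Step 3 — cumulative fraction after k components = (λ_1 + ... + λ_k) / Σ λ:
  k = 1: 42/107 = 0.3925
  k = 2: (42 + 37)/107 = 79/107 = 0.7383
  k = 3: (42 + 37 + 28)/107 = 107/107 = 1

Summary (fraction, with percent):

explained: PC1 0.3925 (39.25%), PC2 0.3458 (34.58%), PC3 0.2617 (26.17%);  cumulative: 0.3925, 0.7383, 1


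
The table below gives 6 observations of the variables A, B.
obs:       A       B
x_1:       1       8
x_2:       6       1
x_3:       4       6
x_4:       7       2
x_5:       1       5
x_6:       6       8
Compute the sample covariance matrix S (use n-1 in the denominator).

Step 1 — column means:
  mean(A) = (1 + 6 + 4 + 7 + 1 + 6) / 6 = 25/6 = 4.1667
  mean(B) = (8 + 1 + 6 + 2 + 5 + 8) / 6 = 30/6 = 5

Step 2 — sample covariance S[i,j] = (1/(n-1)) · Σ_k (x_{k,i} - mean_i) · (x_{k,j} - mean_j), with n-1 = 5.
  S[A,A] = ((-3.1667)·(-3.1667) + (1.8333)·(1.8333) + (-0.1667)·(-0.1667) + (2.8333)·(2.8333) + (-3.1667)·(-3.1667) + (1.8333)·(1.8333)) / 5 = 34.8333/5 = 6.9667
  S[A,B] = ((-3.1667)·(3) + (1.8333)·(-4) + (-0.1667)·(1) + (2.8333)·(-3) + (-3.1667)·(0) + (1.8333)·(3)) / 5 = -20/5 = -4
  S[B,B] = ((3)·(3) + (-4)·(-4) + (1)·(1) + (-3)·(-3) + (0)·(0) + (3)·(3)) / 5 = 44/5 = 8.8

S is symmetric (S[j,i] = S[i,j]). Assembling:

S = [[6.9667, -4],
 [-4, 8.8]]


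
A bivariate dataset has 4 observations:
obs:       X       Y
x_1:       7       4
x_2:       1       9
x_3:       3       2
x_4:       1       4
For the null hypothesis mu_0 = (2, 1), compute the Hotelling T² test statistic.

Step 1 — sample mean vector:
  mean(X) = (7 + 1 + 3 + 1) / 4 = 12/4 = 3
  mean(Y) = (4 + 9 + 2 + 4) / 4 = 19/4 = 4.75
  x̄ = (3, 4.75),  deviation x̄ - mu_0 = (3, 4.75) - (2, 1) = (1, 3.75).

Step 2 — sample covariance matrix, S[i,j] = (1/(n-1)) · Σ_k (x_{k,i} - mean_i) · (x_{k,j} - mean_j), divisor n-1 = 3:
  S[X,X] = ((4)·(4) + (-2)·(-2) + (0)·(0) + (-2)·(-2)) / 3 = 24/3 = 8
  S[X,Y] = ((4)·(-0.75) + (-2)·(4.25) + (0)·(-2.75) + (-2)·(-0.75)) / 3 = -10/3 = -3.3333
  S[Y,Y] = ((-0.75)·(-0.75) + (4.25)·(4.25) + (-2.75)·(-2.75) + (-0.75)·(-0.75)) / 3 = 26.75/3 = 8.9167
  S = [[8, -3.3333],
 [-3.3333, 8.9167]].

Step 3 — invert S. det(S) = 8·8.9167 - (-3.3333)² = 60.2222.
  S^{-1} = (1/det) · [[d, -b], [-b, a]] = [[0.1481, 0.0554],
 [0.0554, 0.1328]].

Step 4 — quadratic form (x̄ - mu_0)^T · S^{-1} · (x̄ - mu_0):
  S^{-1} · (x̄ - mu_0) = (0.3556, 0.5535),
  (x̄ - mu_0)^T · [...] = (1)·(0.3556) + (3.75)·(0.5535) = 2.4313.

Step 5 — scale by n: T² = 4 · 2.4313 = 9.7251.

T² ≈ 9.7251


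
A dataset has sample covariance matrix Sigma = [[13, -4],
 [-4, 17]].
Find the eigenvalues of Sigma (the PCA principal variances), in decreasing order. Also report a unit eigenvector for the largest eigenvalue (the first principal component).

Step 1 — characteristic polynomial of 2×2 Sigma:
  det(Sigma - λI) = λ² - trace · λ + det = 0.
  trace = 13 + 17 = 30, det = 13·17 - (-4)² = 205.
Step 2 — discriminant:
  Δ = trace² - 4·det = 900 - 820 = 80.
Step 3 — eigenvalues:
  λ = (trace ± √Δ)/2 = (30 ± 8.9443)/2,
  λ_1 = 19.4721,  λ_2 = 10.5279.

Step 4 — unit eigenvector for λ_1: solve (Sigma - λ_1 I)v = 0. First row:
  (13 - 19.4721)·v_x + (-4)·v_y = 0, i.e. (-6.4721)·v_x + (-4)·v_y = 0,
  so v ∝ (b, λ_1 - a) = (-4, 6.4721); multiply by -1 so the first entry is positive: u = (4, -6.4721).
  ||u|| = √((4)² + (-6.4721)²) = √(57.8885) ≈ 7.6085,
  v_1 = u/||u|| ≈ (0.5257, -0.8507) (||v_1|| = 1).

λ_1 = 19.4721,  λ_2 = 10.5279;  v_1 ≈ (0.5257, -0.8507)


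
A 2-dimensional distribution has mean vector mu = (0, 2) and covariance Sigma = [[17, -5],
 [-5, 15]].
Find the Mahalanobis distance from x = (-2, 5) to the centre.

Step 1 — centre the observation: (x - mu) = (-2, 3).

Step 2 — invert Sigma. det(Sigma) = 17·15 - (-5)² = 230.
  Sigma^{-1} = (1/det) · [[d, -b], [-b, a]] = [[0.0652, 0.0217],
 [0.0217, 0.0739]].

Step 3 — form the quadratic (x - mu)^T · Sigma^{-1} · (x - mu):
  Sigma^{-1} · (x - mu) = (-0.0652, 0.1783).
  (x - mu)^T · [Sigma^{-1} · (x - mu)] = (-2)·(-0.0652) + (3)·(0.1783) = 0.6652.

Step 4 — take square root: d = √(0.6652) ≈ 0.8156.

d(x, mu) = √(0.6652) ≈ 0.8156


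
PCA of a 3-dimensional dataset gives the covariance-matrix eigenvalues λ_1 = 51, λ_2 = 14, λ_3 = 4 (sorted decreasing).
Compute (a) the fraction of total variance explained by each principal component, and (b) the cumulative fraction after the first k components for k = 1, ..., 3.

Step 1 — total variance = trace(Sigma) = Σ λ_i = 51 + 14 + 4 = 69.

Step 2 — fraction explained by component i = λ_i / Σ λ:
  PC1: 51/69 = 0.7391
  PC2: 14/69 = 0.2029
  PC3: 4/69 = 0.058

Step 3 — cumulative fraction after k components = (λ_1 + ... + λ_k) / Σ λ:
  k = 1: 51/69 = 0.7391
  k = 2: (51 + 14)/69 = 65/69 = 0.942
  k = 3: (51 + 14 + 4)/69 = 69/69 = 1

Summary (fraction, with percent):

explained: PC1 0.7391 (73.91%), PC2 0.2029 (20.29%), PC3 0.058 (5.8%);  cumulative: 0.7391, 0.942, 1


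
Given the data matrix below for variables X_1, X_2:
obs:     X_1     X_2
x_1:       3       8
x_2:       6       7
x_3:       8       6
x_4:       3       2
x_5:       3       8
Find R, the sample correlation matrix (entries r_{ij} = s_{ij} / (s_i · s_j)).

Step 1 — column means:
  mean(X_1) = (3 + 6 + 8 + 3 + 3) / 5 = 23/5 = 4.6
  mean(X_2) = (8 + 7 + 6 + 2 + 8) / 5 = 31/5 = 6.2

Step 2 — sample variances and covariances s[i,j] = (1/(n-1)) · Σ_k (x_{k,i} - mean_i) · (x_{k,j} - mean_j), with n-1 = 4:
  s[X_1,X_1] = ((-1.6)·(-1.6) + (1.4)·(1.4) + (3.4)·(3.4) + (-1.6)·(-1.6) + (-1.6)·(-1.6)) / 4 = 21.2/4 = 5.3
  s[X_1,X_2] = ((-1.6)·(1.8) + (1.4)·(0.8) + (3.4)·(-0.2) + (-1.6)·(-4.2) + (-1.6)·(1.8)) / 4 = 1.4/4 = 0.35
  s[X_2,X_2] = ((1.8)·(1.8) + (0.8)·(0.8) + (-0.2)·(-0.2) + (-4.2)·(-4.2) + (1.8)·(1.8)) / 4 = 24.8/4 = 6.2
  Sample standard deviations s_i = √(s[i,i]):
  s(X_1) = √(5.3) = 2.3022
  s(X_2) = √(6.2) = 2.49

Step 3 — r_{ij} = s_{ij} / (s_i · s_j):
  r[X_1,X_1] = 1 (diagonal).
  r[X_1,X_2] = 0.35 / (2.3022 · 2.49) = 0.35 / 5.7324 = 0.0611
  r[X_2,X_2] = 1 (diagonal).

R is symmetric with unit diagonal. Assembling:

R = [[1, 0.0611],
 [0.0611, 1]]


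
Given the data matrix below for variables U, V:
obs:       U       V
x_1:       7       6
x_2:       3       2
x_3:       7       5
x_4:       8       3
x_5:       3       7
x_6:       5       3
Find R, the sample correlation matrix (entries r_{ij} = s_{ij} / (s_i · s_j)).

Step 1 — column means:
  mean(U) = (7 + 3 + 7 + 8 + 3 + 5) / 6 = 33/6 = 5.5
  mean(V) = (6 + 2 + 5 + 3 + 7 + 3) / 6 = 26/6 = 4.3333

Step 2 — sample variances and covariances s[i,j] = (1/(n-1)) · Σ_k (x_{k,i} - mean_i) · (x_{k,j} - mean_j), with n-1 = 5:
  s[U,U] = ((1.5)·(1.5) + (-2.5)·(-2.5) + (1.5)·(1.5) + (2.5)·(2.5) + (-2.5)·(-2.5) + (-0.5)·(-0.5)) / 5 = 23.5/5 = 4.7
  s[U,V] = ((1.5)·(1.6667) + (-2.5)·(-2.3333) + (1.5)·(0.6667) + (2.5)·(-1.3333) + (-2.5)·(2.6667) + (-0.5)·(-1.3333)) / 5 = 0/5 = 0
  s[V,V] = ((1.6667)·(1.6667) + (-2.3333)·(-2.3333) + (0.6667)·(0.6667) + (-1.3333)·(-1.3333) + (2.6667)·(2.6667) + (-1.3333)·(-1.3333)) / 5 = 19.3333/5 = 3.8667
  Sample standard deviations s_i = √(s[i,i]):
  s(U) = √(4.7) = 2.1679
  s(V) = √(3.8667) = 1.9664

Step 3 — r_{ij} = s_{ij} / (s_i · s_j):
  r[U,U] = 1 (diagonal).
  r[U,V] = 0 / (2.1679 · 1.9664) = 0 / 4.263 = 0
  r[V,V] = 1 (diagonal).

R is symmetric with unit diagonal. Assembling:

R = [[1, 0],
 [0, 1]]


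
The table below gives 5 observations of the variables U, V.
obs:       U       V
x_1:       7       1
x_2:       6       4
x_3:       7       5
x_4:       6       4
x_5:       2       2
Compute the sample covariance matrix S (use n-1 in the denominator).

Step 1 — column means:
  mean(U) = (7 + 6 + 7 + 6 + 2) / 5 = 28/5 = 5.6
  mean(V) = (1 + 4 + 5 + 4 + 2) / 5 = 16/5 = 3.2

Step 2 — sample covariance S[i,j] = (1/(n-1)) · Σ_k (x_{k,i} - mean_i) · (x_{k,j} - mean_j), with n-1 = 4.
  S[U,U] = ((1.4)·(1.4) + (0.4)·(0.4) + (1.4)·(1.4) + (0.4)·(0.4) + (-3.6)·(-3.6)) / 4 = 17.2/4 = 4.3
  S[U,V] = ((1.4)·(-2.2) + (0.4)·(0.8) + (1.4)·(1.8) + (0.4)·(0.8) + (-3.6)·(-1.2)) / 4 = 4.4/4 = 1.1
  S[V,V] = ((-2.2)·(-2.2) + (0.8)·(0.8) + (1.8)·(1.8) + (0.8)·(0.8) + (-1.2)·(-1.2)) / 4 = 10.8/4 = 2.7

S is symmetric (S[j,i] = S[i,j]). Assembling:

S = [[4.3, 1.1],
 [1.1, 2.7]]


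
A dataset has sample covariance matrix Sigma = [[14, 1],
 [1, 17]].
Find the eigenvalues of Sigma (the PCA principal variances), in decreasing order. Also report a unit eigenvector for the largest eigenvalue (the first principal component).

Step 1 — characteristic polynomial of 2×2 Sigma:
  det(Sigma - λI) = λ² - trace · λ + det = 0.
  trace = 14 + 17 = 31, det = 14·17 - (1)² = 237.
Step 2 — discriminant:
  Δ = trace² - 4·det = 961 - 948 = 13.
Step 3 — eigenvalues:
  λ = (trace ± √Δ)/2 = (31 ± 3.6056)/2,
  λ_1 = 17.3028,  λ_2 = 13.6972.

Step 4 — unit eigenvector for λ_1: solve (Sigma - λ_1 I)v = 0. First row:
  (14 - 17.3028)·v_x + (1)·v_y = 0, i.e. (-3.3028)·v_x + (1)·v_y = 0,
  so v ∝ (b, λ_1 - a) = (1, 3.3028) = u.
  ||u|| = √((1)² + (3.3028)²) = √(11.9083) ≈ 3.4508,
  v_1 = u/||u|| ≈ (0.2898, 0.9571) (||v_1|| = 1).

λ_1 = 17.3028,  λ_2 = 13.6972;  v_1 ≈ (0.2898, 0.9571)


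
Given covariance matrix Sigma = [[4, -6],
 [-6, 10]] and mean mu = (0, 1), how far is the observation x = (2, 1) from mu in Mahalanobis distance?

Step 1 — centre the observation: (x - mu) = (2, 0).

Step 2 — invert Sigma. det(Sigma) = 4·10 - (-6)² = 4.
  Sigma^{-1} = (1/det) · [[d, -b], [-b, a]] = [[2.5, 1.5],
 [1.5, 1]].

Step 3 — form the quadratic (x - mu)^T · Sigma^{-1} · (x - mu):
  Sigma^{-1} · (x - mu) = (5, 3).
  (x - mu)^T · [Sigma^{-1} · (x - mu)] = (2)·(5) + (0)·(3) = 10.

Step 4 — take square root: d = √(10) ≈ 3.1623.

d(x, mu) = √(10) ≈ 3.1623


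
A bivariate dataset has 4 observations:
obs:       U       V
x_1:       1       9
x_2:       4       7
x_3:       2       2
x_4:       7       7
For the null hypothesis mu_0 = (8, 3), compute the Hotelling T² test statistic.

Step 1 — sample mean vector:
  mean(U) = (1 + 4 + 2 + 7) / 4 = 14/4 = 3.5
  mean(V) = (9 + 7 + 2 + 7) / 4 = 25/4 = 6.25
  x̄ = (3.5, 6.25),  deviation x̄ - mu_0 = (3.5, 6.25) - (8, 3) = (-4.5, 3.25).

Step 2 — sample covariance matrix, S[i,j] = (1/(n-1)) · Σ_k (x_{k,i} - mean_i) · (x_{k,j} - mean_j), divisor n-1 = 3:
  S[U,U] = ((-2.5)·(-2.5) + (0.5)·(0.5) + (-1.5)·(-1.5) + (3.5)·(3.5)) / 3 = 21/3 = 7
  S[U,V] = ((-2.5)·(2.75) + (0.5)·(0.75) + (-1.5)·(-4.25) + (3.5)·(0.75)) / 3 = 2.5/3 = 0.8333
  S[V,V] = ((2.75)·(2.75) + (0.75)·(0.75) + (-4.25)·(-4.25) + (0.75)·(0.75)) / 3 = 26.75/3 = 8.9167
  S = [[7, 0.8333],
 [0.8333, 8.9167]].

Step 3 — invert S. det(S) = 7·8.9167 - (0.8333)² = 61.7222.
  S^{-1} = (1/det) · [[d, -b], [-b, a]] = [[0.1445, -0.0135],
 [-0.0135, 0.1134]].

Step 4 — quadratic form (x̄ - mu_0)^T · S^{-1} · (x̄ - mu_0):
  S^{-1} · (x̄ - mu_0) = (-0.694, 0.4293),
  (x̄ - mu_0)^T · [...] = (-4.5)·(-0.694) + (3.25)·(0.4293) = 4.5182.

Step 5 — scale by n: T² = 4 · 4.5182 = 18.0729.

T² ≈ 18.0729


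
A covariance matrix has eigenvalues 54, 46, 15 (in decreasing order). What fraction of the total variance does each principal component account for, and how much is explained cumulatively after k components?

Step 1 — total variance = trace(Sigma) = Σ λ_i = 54 + 46 + 15 = 115.

Step 2 — fraction explained by component i = λ_i / Σ λ:
  PC1: 54/115 = 0.4696
  PC2: 46/115 = 0.4
  PC3: 15/115 = 0.1304

Step 3 — cumulative fraction after k components = (λ_1 + ... + λ_k) / Σ λ:
  k = 1: 54/115 = 0.4696
  k = 2: (54 + 46)/115 = 100/115 = 0.8696
  k = 3: (54 + 46 + 15)/115 = 115/115 = 1

Summary (fraction, with percent):

explained: PC1 0.4696 (46.96%), PC2 0.4 (40%), PC3 0.1304 (13.04%);  cumulative: 0.4696, 0.8696, 1


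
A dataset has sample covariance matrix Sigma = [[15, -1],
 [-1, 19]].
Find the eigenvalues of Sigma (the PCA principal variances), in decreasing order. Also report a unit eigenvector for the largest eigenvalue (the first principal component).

Step 1 — characteristic polynomial of 2×2 Sigma:
  det(Sigma - λI) = λ² - trace · λ + det = 0.
  trace = 15 + 19 = 34, det = 15·19 - (-1)² = 284.
Step 2 — discriminant:
  Δ = trace² - 4·det = 1156 - 1136 = 20.
Step 3 — eigenvalues:
  λ = (trace ± √Δ)/2 = (34 ± 4.4721)/2,
  λ_1 = 19.2361,  λ_2 = 14.7639.

Step 4 — unit eigenvector for λ_1: solve (Sigma - λ_1 I)v = 0. First row:
  (15 - 19.2361)·v_x + (-1)·v_y = 0, i.e. (-4.2361)·v_x + (-1)·v_y = 0,
  so v ∝ (b, λ_1 - a) = (-1, 4.2361); multiply by -1 so the first entry is positive: u = (1, -4.2361).
  ||u|| = √((1)² + (-4.2361)²) = √(18.9443) ≈ 4.3525,
  v_1 = u/||u|| ≈ (0.2298, -0.9732) (||v_1|| = 1).

λ_1 = 19.2361,  λ_2 = 14.7639;  v_1 ≈ (0.2298, -0.9732)


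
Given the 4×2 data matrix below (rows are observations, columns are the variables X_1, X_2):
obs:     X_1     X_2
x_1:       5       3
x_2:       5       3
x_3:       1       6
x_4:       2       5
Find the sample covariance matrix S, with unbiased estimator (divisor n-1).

Step 1 — column means:
  mean(X_1) = (5 + 5 + 1 + 2) / 4 = 13/4 = 3.25
  mean(X_2) = (3 + 3 + 6 + 5) / 4 = 17/4 = 4.25

Step 2 — sample covariance S[i,j] = (1/(n-1)) · Σ_k (x_{k,i} - mean_i) · (x_{k,j} - mean_j), with n-1 = 3.
  S[X_1,X_1] = ((1.75)·(1.75) + (1.75)·(1.75) + (-2.25)·(-2.25) + (-1.25)·(-1.25)) / 3 = 12.75/3 = 4.25
  S[X_1,X_2] = ((1.75)·(-1.25) + (1.75)·(-1.25) + (-2.25)·(1.75) + (-1.25)·(0.75)) / 3 = -9.25/3 = -3.0833
  S[X_2,X_2] = ((-1.25)·(-1.25) + (-1.25)·(-1.25) + (1.75)·(1.75) + (0.75)·(0.75)) / 3 = 6.75/3 = 2.25

S is symmetric (S[j,i] = S[i,j]). Assembling:

S = [[4.25, -3.0833],
 [-3.0833, 2.25]]


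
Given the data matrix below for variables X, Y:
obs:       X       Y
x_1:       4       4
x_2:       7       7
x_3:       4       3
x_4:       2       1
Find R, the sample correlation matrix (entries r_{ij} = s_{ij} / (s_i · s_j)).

Step 1 — column means:
  mean(X) = (4 + 7 + 4 + 2) / 4 = 17/4 = 4.25
  mean(Y) = (4 + 7 + 3 + 1) / 4 = 15/4 = 3.75

Step 2 — sample variances and covariances s[i,j] = (1/(n-1)) · Σ_k (x_{k,i} - mean_i) · (x_{k,j} - mean_j), with n-1 = 3:
  s[X,X] = ((-0.25)·(-0.25) + (2.75)·(2.75) + (-0.25)·(-0.25) + (-2.25)·(-2.25)) / 3 = 12.75/3 = 4.25
  s[X,Y] = ((-0.25)·(0.25) + (2.75)·(3.25) + (-0.25)·(-0.75) + (-2.25)·(-2.75)) / 3 = 15.25/3 = 5.0833
  s[Y,Y] = ((0.25)·(0.25) + (3.25)·(3.25) + (-0.75)·(-0.75) + (-2.75)·(-2.75)) / 3 = 18.75/3 = 6.25
  Sample standard deviations s_i = √(s[i,i]):
  s(X) = √(4.25) = 2.0616
  s(Y) = √(6.25) = 2.5

Step 3 — r_{ij} = s_{ij} / (s_i · s_j):
  r[X,X] = 1 (diagonal).
  r[X,Y] = 5.0833 / (2.0616 · 2.5) = 5.0833 / 5.1539 = 0.9863
  r[Y,Y] = 1 (diagonal).

R is symmetric with unit diagonal. Assembling:

R = [[1, 0.9863],
 [0.9863, 1]]


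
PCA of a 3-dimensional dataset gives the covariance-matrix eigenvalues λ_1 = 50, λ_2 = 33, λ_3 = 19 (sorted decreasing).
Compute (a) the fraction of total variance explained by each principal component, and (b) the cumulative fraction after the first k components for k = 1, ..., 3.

Step 1 — total variance = trace(Sigma) = Σ λ_i = 50 + 33 + 19 = 102.

Step 2 — fraction explained by component i = λ_i / Σ λ:
  PC1: 50/102 = 0.4902
  PC2: 33/102 = 0.3235
  PC3: 19/102 = 0.1863

Step 3 — cumulative fraction after k components = (λ_1 + ... + λ_k) / Σ λ:
  k = 1: 50/102 = 0.4902
  k = 2: (50 + 33)/102 = 83/102 = 0.8137
  k = 3: (50 + 33 + 19)/102 = 102/102 = 1

Summary (fraction, with percent):

explained: PC1 0.4902 (49.02%), PC2 0.3235 (32.35%), PC3 0.1863 (18.63%);  cumulative: 0.4902, 0.8137, 1


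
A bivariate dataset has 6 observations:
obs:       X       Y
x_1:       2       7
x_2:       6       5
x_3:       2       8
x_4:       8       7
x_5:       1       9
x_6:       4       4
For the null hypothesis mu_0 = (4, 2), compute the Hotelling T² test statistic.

Step 1 — sample mean vector:
  mean(X) = (2 + 6 + 2 + 8 + 1 + 4) / 6 = 23/6 = 3.8333
  mean(Y) = (7 + 5 + 8 + 7 + 9 + 4) / 6 = 40/6 = 6.6667
  x̄ = (3.8333, 6.6667),  deviation x̄ - mu_0 = (3.8333, 6.6667) - (4, 2) = (-0.1667, 4.6667).

Step 2 — sample covariance matrix, S[i,j] = (1/(n-1)) · Σ_k (x_{k,i} - mean_i) · (x_{k,j} - mean_j), divisor n-1 = 5:
  S[X,X] = ((-1.8333)·(-1.8333) + (2.1667)·(2.1667) + (-1.8333)·(-1.8333) + (4.1667)·(4.1667) + (-2.8333)·(-2.8333) + (0.1667)·(0.1667)) / 5 = 36.8333/5 = 7.3667
  S[X,Y] = ((-1.8333)·(0.3333) + (2.1667)·(-1.6667) + (-1.8333)·(1.3333) + (4.1667)·(0.3333) + (-2.8333)·(2.3333) + (0.1667)·(-2.6667)) / 5 = -12.3333/5 = -2.4667
  S[Y,Y] = ((0.3333)·(0.3333) + (-1.6667)·(-1.6667) + (1.3333)·(1.3333) + (0.3333)·(0.3333) + (2.3333)·(2.3333) + (-2.6667)·(-2.6667)) / 5 = 17.3333/5 = 3.4667
  S = [[7.3667, -2.4667],
 [-2.4667, 3.4667]].

Step 3 — invert S. det(S) = 7.3667·3.4667 - (-2.4667)² = 19.4533.
  S^{-1} = (1/det) · [[d, -b], [-b, a]] = [[0.1782, 0.1268],
 [0.1268, 0.3787]].

Step 4 — quadratic form (x̄ - mu_0)^T · S^{-1} · (x̄ - mu_0):
  S^{-1} · (x̄ - mu_0) = (0.562, 1.7461),
  (x̄ - mu_0)^T · [...] = (-0.1667)·(0.562) + (4.6667)·(1.7461) = 8.0546.

Step 5 — scale by n: T² = 6 · 8.0546 = 48.3276.

T² ≈ 48.3276


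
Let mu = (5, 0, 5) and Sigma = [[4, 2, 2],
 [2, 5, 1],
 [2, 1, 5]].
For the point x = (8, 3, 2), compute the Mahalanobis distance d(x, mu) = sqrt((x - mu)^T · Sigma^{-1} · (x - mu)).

Step 1 — centre the observation: (x - mu) = (3, 3, -3).

Step 2 — invert Sigma (cofactor / det for 3×3, or solve directly):
  Sigma^{-1} = [[0.375, -0.125, -0.125],
 [-0.125, 0.25, 0],
 [-0.125, 0, 0.25]].

Step 3 — form the quadratic (x - mu)^T · Sigma^{-1} · (x - mu):
  Sigma^{-1} · (x - mu) = (1.125, 0.375, -1.125).
  (x - mu)^T · [Sigma^{-1} · (x - mu)] = (3)·(1.125) + (3)·(0.375) + (-3)·(-1.125) = 7.875.

Step 4 — take square root: d = √(7.875) ≈ 2.8062.

d(x, mu) = √(7.875) ≈ 2.8062


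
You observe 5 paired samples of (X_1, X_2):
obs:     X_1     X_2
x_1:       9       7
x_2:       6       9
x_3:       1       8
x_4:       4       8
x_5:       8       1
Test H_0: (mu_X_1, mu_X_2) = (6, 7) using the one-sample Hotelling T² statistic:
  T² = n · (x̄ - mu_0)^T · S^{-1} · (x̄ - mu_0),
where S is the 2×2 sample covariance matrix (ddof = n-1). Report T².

Step 1 — sample mean vector:
  mean(X_1) = (9 + 6 + 1 + 4 + 8) / 5 = 28/5 = 5.6
  mean(X_2) = (7 + 9 + 8 + 8 + 1) / 5 = 33/5 = 6.6
  x̄ = (5.6, 6.6),  deviation x̄ - mu_0 = (5.6, 6.6) - (6, 7) = (-0.4, -0.4).

Step 2 — sample covariance matrix, S[i,j] = (1/(n-1)) · Σ_k (x_{k,i} - mean_i) · (x_{k,j} - mean_j), divisor n-1 = 4:
  S[X_1,X_1] = ((3.4)·(3.4) + (0.4)·(0.4) + (-4.6)·(-4.6) + (-1.6)·(-1.6) + (2.4)·(2.4)) / 4 = 41.2/4 = 10.3
  S[X_1,X_2] = ((3.4)·(0.4) + (0.4)·(2.4) + (-4.6)·(1.4) + (-1.6)·(1.4) + (2.4)·(-5.6)) / 4 = -19.8/4 = -4.95
  S[X_2,X_2] = ((0.4)·(0.4) + (2.4)·(2.4) + (1.4)·(1.4) + (1.4)·(1.4) + (-5.6)·(-5.6)) / 4 = 41.2/4 = 10.3
  S = [[10.3, -4.95],
 [-4.95, 10.3]].

Step 3 — invert S. det(S) = 10.3·10.3 - (-4.95)² = 81.5875.
  S^{-1} = (1/det) · [[d, -b], [-b, a]] = [[0.1262, 0.0607],
 [0.0607, 0.1262]].

Step 4 — quadratic form (x̄ - mu_0)^T · S^{-1} · (x̄ - mu_0):
  S^{-1} · (x̄ - mu_0) = (-0.0748, -0.0748),
  (x̄ - mu_0)^T · [...] = (-0.4)·(-0.0748) + (-0.4)·(-0.0748) = 0.0598.

Step 5 — scale by n: T² = 5 · 0.0598 = 0.2991.

T² ≈ 0.2991
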